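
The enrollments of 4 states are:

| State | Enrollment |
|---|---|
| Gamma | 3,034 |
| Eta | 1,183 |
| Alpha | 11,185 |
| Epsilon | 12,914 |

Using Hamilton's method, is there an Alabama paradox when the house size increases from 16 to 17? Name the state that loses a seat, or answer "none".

Eta

At 16 seats: Gamma 2, Eta 1, Alpha 6, Epsilon 7.
At 17 seats: Gamma 2, Eta 0, Alpha 7, Epsilon 8.
Eta drops from 1 to 0.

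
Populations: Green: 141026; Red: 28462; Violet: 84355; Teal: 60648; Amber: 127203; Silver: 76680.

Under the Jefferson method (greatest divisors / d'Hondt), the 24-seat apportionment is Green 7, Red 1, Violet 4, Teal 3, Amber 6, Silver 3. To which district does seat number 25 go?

Silver

Priority for the next seat is population ÷ (current seats + 1).
Priorities: Green 17628.250, Red 14231.000, Violet 16871.000, Teal 15162.000, Amber 18171.857, Silver 19170.000.
Highest priority: Silver.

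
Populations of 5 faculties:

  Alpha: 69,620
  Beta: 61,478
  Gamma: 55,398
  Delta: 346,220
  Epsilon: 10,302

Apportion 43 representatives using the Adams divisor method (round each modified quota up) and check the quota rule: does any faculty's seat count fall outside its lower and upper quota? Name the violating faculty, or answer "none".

Delta

Standard quotas: Alpha 5.513, Beta 4.868, Gamma 4.387, Delta 27.416, Epsilon 0.816.
Adams allocation: Alpha 6, Beta 5, Gamma 5, Delta 26, Epsilon 1.
Delta has quota 27.416 (lower 27, upper 28) but receives 26 — outside the quota interval.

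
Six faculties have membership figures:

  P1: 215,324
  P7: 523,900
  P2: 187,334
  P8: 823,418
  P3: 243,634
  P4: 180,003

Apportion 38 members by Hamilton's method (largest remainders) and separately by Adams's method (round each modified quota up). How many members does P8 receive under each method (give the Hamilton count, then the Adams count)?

15 and 14

Hamilton: P1 4, P7 9, P2 3, P8 15, P3 4, P4 3.
Adams: P1 4, P7 9, P2 4, P8 14, P3 4, P4 3.
P8 gets 15 under Hamilton and 14 under Adams.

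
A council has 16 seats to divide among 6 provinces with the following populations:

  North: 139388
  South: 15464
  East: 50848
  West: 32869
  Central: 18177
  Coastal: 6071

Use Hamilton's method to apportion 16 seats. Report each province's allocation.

Total 262817; standard divisor 262817/16 ≈ 16426.062.
Standard quotas: North 8.4858, South 0.9414, East 3.0956, West 2.0010, Central 1.1066, Coastal 0.3696.
Lower quotas: North 8, South 0, East 3, West 2, Central 1, Coastal 0 (sum 14, leaving 2 seats).
Remainders in descending order: South 0.9414, North 0.4858, Coastal 0.3696, Central 0.1066, East 0.0956, West 0.0010.
The surplus seats go to South, North.

North: 9, South: 1, East: 3, West: 2, Central: 1, Coastal: 0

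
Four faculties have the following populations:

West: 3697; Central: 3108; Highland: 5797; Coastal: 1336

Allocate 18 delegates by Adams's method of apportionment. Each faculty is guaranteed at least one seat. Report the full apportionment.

West 5, Central 4, Highland 7, Coastal 2

Standard divisor 13938/18 ≈ 774.333; standard quotas: West 4.774, Central 4.014, Highland 7.486, Coastal 1.725.
Rounding up gives 5, 5, 8, 2 = 20 seats, so the divisor must be adjusted.
With modified divisor 900: modified quotas West 4.108, Central 3.453, Highland 6.441, Coastal 1.484.
Rounding up: West 5, Central 4, Highland 7, Coastal 2 (total 18).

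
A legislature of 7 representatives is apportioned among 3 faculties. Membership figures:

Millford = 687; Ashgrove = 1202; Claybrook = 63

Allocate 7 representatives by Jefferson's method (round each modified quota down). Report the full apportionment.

Standard divisor 1952/7 ≈ 278.857; standard quotas: Millford 2.464, Ashgrove 4.310, Claybrook 0.226.
Rounding down gives 2, 4, 0 = 6 seats, so the divisor must be adjusted.
With modified divisor 235: modified quotas Millford 2.923, Ashgrove 5.115, Claybrook 0.268.
Rounding down: Millford 2, Ashgrove 5, Claybrook 0 (total 7).

Millford: 2, Ashgrove: 5, Claybrook: 0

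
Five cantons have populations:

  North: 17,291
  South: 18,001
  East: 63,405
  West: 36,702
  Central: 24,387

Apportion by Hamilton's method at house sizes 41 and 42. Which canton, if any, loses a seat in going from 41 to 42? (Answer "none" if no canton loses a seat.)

North

At 41 seats: North 5, South 5, East 16, West 9, Central 6.
At 42 seats: North 4, South 5, East 17, West 10, Central 6.
North drops from 5 to 4.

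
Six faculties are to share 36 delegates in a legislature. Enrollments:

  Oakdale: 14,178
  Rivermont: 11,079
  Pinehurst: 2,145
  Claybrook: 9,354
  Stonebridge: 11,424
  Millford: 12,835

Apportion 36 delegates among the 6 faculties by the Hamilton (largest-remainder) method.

Total 61015; standard divisor 61015/36 ≈ 1694.861.
Standard quotas: Oakdale 8.3653, Rivermont 6.5368, Pinehurst 1.2656, Claybrook 5.5190, Stonebridge 6.7404, Millford 7.5729.
Lower quotas: Oakdale 8, Rivermont 6, Pinehurst 1, Claybrook 5, Stonebridge 6, Millford 7 (sum 33, leaving 3 seats).
Remainders in descending order: Stonebridge 0.7404, Millford 0.5729, Rivermont 0.5368, Claybrook 0.5190, Oakdale 0.3653, Pinehurst 0.2656.
Largest remainders: Stonebridge, Millford, Rivermont receive the extra seats.

Oakdale 8, Rivermont 7, Pinehurst 1, Claybrook 5, Stonebridge 7, Millford 8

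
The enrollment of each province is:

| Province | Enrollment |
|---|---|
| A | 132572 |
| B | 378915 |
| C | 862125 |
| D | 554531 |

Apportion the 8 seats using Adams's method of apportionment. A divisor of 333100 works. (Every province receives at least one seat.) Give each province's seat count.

With modified divisor 333100: modified quotas A 0.398, B 1.138, C 2.588, D 1.665.
Rounding up: A 1, B 2, C 3, D 2 (total 8).

A=1; B=2; C=3; D=2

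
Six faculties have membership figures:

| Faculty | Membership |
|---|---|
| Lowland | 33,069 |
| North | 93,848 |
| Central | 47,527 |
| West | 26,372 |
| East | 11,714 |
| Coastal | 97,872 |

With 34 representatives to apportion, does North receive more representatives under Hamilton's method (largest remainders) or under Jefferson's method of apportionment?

Jefferson

Hamilton: Lowland 4, North 10, Central 5, West 3, East 1, Coastal 11.
Jefferson: Lowland 3, North 11, Central 5, West 3, East 1, Coastal 11.
North gets 10 under Hamilton and 11 under Jefferson.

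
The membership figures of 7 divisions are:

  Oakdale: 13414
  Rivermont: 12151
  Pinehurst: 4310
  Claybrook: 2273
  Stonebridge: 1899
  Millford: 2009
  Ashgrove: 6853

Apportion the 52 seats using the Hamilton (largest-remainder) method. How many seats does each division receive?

Standard divisor: 42909 ÷ 52 ≈ 825.173.
Standard quotas: Oakdale 16.2560, Rivermont 14.7254, Pinehurst 5.2231, Claybrook 2.7546, Stonebridge 2.3013, Millford 2.4346, Ashgrove 8.3049.
Lower quotas: Oakdale 16, Rivermont 14, Pinehurst 5, Claybrook 2, Stonebridge 2, Millford 2, Ashgrove 8 (sum 49, leaving 3 seats).
Remainders in descending order: Claybrook 0.7546, Rivermont 0.7254, Millford 0.4346, Ashgrove 0.3049, Stonebridge 0.3013, Oakdale 0.2560, Pinehurst 0.2231.
Largest remainders: Claybrook, Rivermont, Millford receive the extra seats.

Oakdale: 16, Rivermont: 15, Pinehurst: 5, Claybrook: 3, Stonebridge: 2, Millford: 3, Ashgrove: 8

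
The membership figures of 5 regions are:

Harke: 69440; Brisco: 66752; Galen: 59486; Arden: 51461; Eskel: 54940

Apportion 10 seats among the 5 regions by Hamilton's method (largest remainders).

Harke 2, Brisco 2, Galen 2, Arden 2, Eskel 2

Total 302079; standard divisor 302079/10 ≈ 30207.9.
Standard quotas: Harke 2.2987, Brisco 2.2098, Galen 1.9692, Arden 1.7036, Eskel 1.8187.
Lower quotas: Harke 2, Brisco 2, Galen 1, Arden 1, Eskel 1 (sum 7, leaving 3 seats).
Remainders in descending order: Galen 0.9692, Eskel 0.8187, Arden 0.7036, Harke 0.2987, Brisco 0.2098.
Largest remainders: Galen, Eskel, Arden receive the extra seats.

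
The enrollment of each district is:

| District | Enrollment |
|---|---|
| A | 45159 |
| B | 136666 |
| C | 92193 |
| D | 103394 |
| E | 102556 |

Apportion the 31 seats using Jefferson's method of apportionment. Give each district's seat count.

A: 3, B: 9, C: 6, D: 7, E: 6

Standard divisor 479968/31 ≈ 15482.839; standard quotas: A 2.917, B 8.827, C 5.955, D 6.678, E 6.624.
Rounding down gives 2, 8, 5, 6, 6 = 27 seats, so the divisor must be adjusted.
With modified divisor 14700: modified quotas A 3.072, B 9.297, C 6.272, D 7.034, E 6.977.
Rounding down: A 3, B 9, C 6, D 7, E 6 (total 31).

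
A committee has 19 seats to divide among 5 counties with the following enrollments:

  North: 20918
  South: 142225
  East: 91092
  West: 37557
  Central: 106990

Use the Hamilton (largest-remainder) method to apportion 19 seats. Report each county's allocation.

Standard divisor: 398782 ÷ 19 ≈ 20988.526.
Standard quotas: North 0.9966, South 6.7763, East 4.3401, West 1.7894, Central 5.0975.
Lower quotas: North 0, South 6, East 4, West 1, Central 5 (sum 16, leaving 3 seats).
Remainders in descending order: North 0.9966, West 0.7894, South 0.7763, East 0.3401, Central 0.0975.
The surplus seats go to North, West, South.

North: 1; South: 7; East: 4; West: 2; Central: 5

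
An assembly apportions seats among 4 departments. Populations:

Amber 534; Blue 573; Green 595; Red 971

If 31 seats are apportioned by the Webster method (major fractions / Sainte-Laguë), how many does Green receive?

Standard divisor 2673/31 ≈ 86.226; standard quotas: Amber 6.193, Blue 6.645, Green 6.900, Red 11.261.
Rounding to the nearest integer gives Amber 6, Blue 7, Green 7, Red 11 — total 31, matching the house size, so no adjustment is needed.
Green receives 7.

7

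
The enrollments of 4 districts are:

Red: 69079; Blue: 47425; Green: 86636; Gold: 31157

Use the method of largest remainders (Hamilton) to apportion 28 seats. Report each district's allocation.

Total 234297; standard divisor 234297/28 ≈ 8367.75.
Standard quotas: Red 8.2554, Blue 5.6676, Green 10.3536, Gold 3.7235.
Lower quotas: Red 8, Blue 5, Green 10, Gold 3 (sum 26, leaving 2 seats).
Remainders in descending order: Gold 0.7235, Blue 0.6676, Green 0.3536, Red 0.2554.
The surplus seats go to Gold, Blue.

Red: 8; Blue: 6; Green: 10; Gold: 4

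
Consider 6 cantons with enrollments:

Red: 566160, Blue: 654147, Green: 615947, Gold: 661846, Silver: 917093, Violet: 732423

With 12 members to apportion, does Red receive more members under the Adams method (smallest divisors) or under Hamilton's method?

Adams

Adams: Red 2, Blue 2, Green 2, Gold 2, Silver 2, Violet 2.
Hamilton: Red 1, Blue 2, Green 2, Gold 2, Silver 3, Violet 2.
Red gets 2 under Adams and 1 under Hamilton.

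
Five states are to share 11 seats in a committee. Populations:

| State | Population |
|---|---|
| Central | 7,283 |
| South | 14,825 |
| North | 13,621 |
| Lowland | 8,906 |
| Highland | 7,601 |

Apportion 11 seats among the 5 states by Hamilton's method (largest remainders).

Central: 1, South: 3, North: 3, Lowland: 2, Highland: 2

The standard divisor is 52236/11 ≈ 4748.727.
Standard quotas: Central 1.5337, South 3.1219, North 2.8683, Lowland 1.8754, Highland 1.6006.
Lower quotas: Central 1, South 3, North 2, Lowland 1, Highland 1 (sum 8, leaving 3 seats).
Remainders in descending order: Lowland 0.8754, North 0.8683, Highland 0.6006, Central 0.5337, South 0.1219.
Largest remainders: Lowland, North, Highland receive the extra seats.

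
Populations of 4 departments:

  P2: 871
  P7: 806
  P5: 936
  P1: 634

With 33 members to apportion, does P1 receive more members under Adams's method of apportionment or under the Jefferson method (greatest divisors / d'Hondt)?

Adams: P2 9, P7 8, P5 9, P1 7.
Jefferson: P2 9, P7 8, P5 10, P1 6.
P1 gets 7 under Adams and 6 under Jefferson.

Adams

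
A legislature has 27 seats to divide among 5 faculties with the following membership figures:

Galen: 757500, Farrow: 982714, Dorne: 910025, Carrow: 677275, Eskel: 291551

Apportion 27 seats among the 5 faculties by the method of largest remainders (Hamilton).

Galen 6, Farrow 7, Dorne 7, Carrow 5, Eskel 2

The standard divisor is 3619065/27 ≈ 134039.444.
Standard quotas: Galen 5.6513, Farrow 7.3315, Dorne 6.7892, Carrow 5.0528, Eskel 2.1751.
Lower quotas: Galen 5, Farrow 7, Dorne 6, Carrow 5, Eskel 2 (sum 25, leaving 2 seats).
Remainders in descending order: Dorne 0.7892, Galen 0.6513, Farrow 0.3315, Eskel 0.1751, Carrow 0.0528.
The surplus seats go to Dorne, Galen.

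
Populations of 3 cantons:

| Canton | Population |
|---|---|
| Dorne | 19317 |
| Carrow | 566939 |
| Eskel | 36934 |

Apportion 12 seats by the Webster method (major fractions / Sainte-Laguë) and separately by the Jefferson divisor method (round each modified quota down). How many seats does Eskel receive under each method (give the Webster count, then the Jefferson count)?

1 and 0

Webster: Dorne 0, Carrow 11, Eskel 1.
Jefferson: Dorne 0, Carrow 12, Eskel 0.
Eskel gets 1 under Webster and 0 under Jefferson.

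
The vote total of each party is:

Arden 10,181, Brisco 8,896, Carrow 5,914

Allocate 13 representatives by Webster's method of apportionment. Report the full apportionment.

Standard divisor 24991/13 ≈ 1922.385; standard quotas: Arden 5.296, Brisco 4.628, Carrow 3.076.
Rounding to the nearest integer gives Arden 5, Brisco 5, Carrow 3 — total 13, matching the house size, so no adjustment is needed.

Arden 5, Brisco 5, Carrow 3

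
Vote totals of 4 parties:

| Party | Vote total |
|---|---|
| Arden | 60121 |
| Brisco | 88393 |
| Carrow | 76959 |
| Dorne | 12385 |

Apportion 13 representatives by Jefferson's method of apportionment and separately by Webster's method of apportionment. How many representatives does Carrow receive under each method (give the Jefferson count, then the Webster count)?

Jefferson: Arden 3, Brisco 5, Carrow 5, Dorne 0.
Webster: Arden 3, Brisco 5, Carrow 4, Dorne 1.
Carrow gets 5 under Jefferson and 4 under Webster.

5 and 4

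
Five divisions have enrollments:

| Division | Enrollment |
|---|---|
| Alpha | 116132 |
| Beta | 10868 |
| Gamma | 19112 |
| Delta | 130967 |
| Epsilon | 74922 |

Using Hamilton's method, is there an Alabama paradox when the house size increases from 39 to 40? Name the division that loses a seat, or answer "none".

none

At 39 seats: Alpha 13, Beta 1, Gamma 2, Delta 15, Epsilon 8.
At 40 seats: Alpha 13, Beta 1, Gamma 2, Delta 15, Epsilon 9.
No division's allocation decreased.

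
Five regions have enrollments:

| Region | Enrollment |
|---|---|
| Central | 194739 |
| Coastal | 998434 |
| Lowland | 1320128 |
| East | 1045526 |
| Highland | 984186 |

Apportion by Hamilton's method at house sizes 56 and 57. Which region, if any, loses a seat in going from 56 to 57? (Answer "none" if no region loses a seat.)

At 56 seats: Central 3, Coastal 12, Lowland 16, East 13, Highland 12.
At 57 seats: Central 2, Coastal 13, Lowland 17, East 13, Highland 12.
Central drops from 3 to 2.

Central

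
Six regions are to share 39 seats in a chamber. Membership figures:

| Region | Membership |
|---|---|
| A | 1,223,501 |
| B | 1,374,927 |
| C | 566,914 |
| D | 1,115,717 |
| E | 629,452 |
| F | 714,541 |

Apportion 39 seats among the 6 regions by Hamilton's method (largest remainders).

A=8, B=10, C=4, D=8, E=4, F=5

Total 5625052; standard divisor 5625052/39 ≈ 144232.103.
Standard quotas: A 8.4829, B 9.5327, C 3.9306, D 7.7356, E 4.3642, F 4.9541.
Lower quotas: A 8, B 9, C 3, D 7, E 4, F 4 (sum 35, leaving 4 seats).
Remainders in descending order: F 0.9541, C 0.9306, D 0.7356, B 0.5327, A 0.4829, E 0.3642.
Largest remainders: F, C, D, B receive the extra seats.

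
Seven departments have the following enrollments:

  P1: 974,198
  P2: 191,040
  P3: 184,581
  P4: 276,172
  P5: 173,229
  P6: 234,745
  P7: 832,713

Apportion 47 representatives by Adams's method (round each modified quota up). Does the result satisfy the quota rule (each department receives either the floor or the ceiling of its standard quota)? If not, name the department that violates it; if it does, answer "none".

Standard quotas: P1 15.972, P2 3.132, P3 3.026, P4 4.528, P5 2.840, P6 3.849, P7 13.653.
Adams allocation: P1 16, P2 3, P3 3, P4 5, P5 3, P6 4, P7 13.
Every allocation lies between the lower and upper quota.

none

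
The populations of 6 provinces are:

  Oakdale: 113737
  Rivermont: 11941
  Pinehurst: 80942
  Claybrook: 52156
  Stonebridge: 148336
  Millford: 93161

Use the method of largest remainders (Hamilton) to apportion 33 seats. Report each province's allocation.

Total 500273; standard divisor 500273/33 ≈ 15159.788.
Standard quotas: Oakdale 7.5025, Rivermont 0.7877, Pinehurst 5.3393, Claybrook 3.4404, Stonebridge 9.7848, Millford 6.1453.
Lower quotas: Oakdale 7, Rivermont 0, Pinehurst 5, Claybrook 3, Stonebridge 9, Millford 6 (sum 30, leaving 3 seats).
Remainders in descending order: Rivermont 0.7877, Stonebridge 0.7848, Oakdale 0.5025, Claybrook 0.4404, Pinehurst 0.3393, Millford 0.1453.
The surplus seats go to Rivermont, Stonebridge, Oakdale.

Oakdale 8, Rivermont 1, Pinehurst 5, Claybrook 3, Stonebridge 10, Millford 6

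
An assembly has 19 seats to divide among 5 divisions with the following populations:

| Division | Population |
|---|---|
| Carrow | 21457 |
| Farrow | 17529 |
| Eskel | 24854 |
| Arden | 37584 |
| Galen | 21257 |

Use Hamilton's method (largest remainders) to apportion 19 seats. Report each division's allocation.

Total 122681; standard divisor 122681/19 ≈ 6456.895.
Standard quotas: Carrow 3.3231, Farrow 2.7148, Eskel 3.8492, Arden 5.8208, Galen 3.2921.
Lower quotas: Carrow 3, Farrow 2, Eskel 3, Arden 5, Galen 3 (sum 16, leaving 3 seats).
Remainders in descending order: Eskel 0.8492, Arden 0.8208, Farrow 0.7148, Carrow 0.3231, Galen 0.2921.
The surplus seats go to Eskel, Arden, Farrow.

Carrow=3, Farrow=3, Eskel=4, Arden=6, Galen=3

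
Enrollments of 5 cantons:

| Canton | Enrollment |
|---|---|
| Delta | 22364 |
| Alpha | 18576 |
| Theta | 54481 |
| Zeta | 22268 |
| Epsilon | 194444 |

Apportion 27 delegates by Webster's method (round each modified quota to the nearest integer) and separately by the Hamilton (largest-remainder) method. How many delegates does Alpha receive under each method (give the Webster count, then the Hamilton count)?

2 and 1

Webster: Delta 2, Alpha 2, Theta 5, Zeta 2, Epsilon 16.
Hamilton: Delta 2, Alpha 1, Theta 5, Zeta 2, Epsilon 17.
Alpha gets 2 under Webster and 1 under Hamilton.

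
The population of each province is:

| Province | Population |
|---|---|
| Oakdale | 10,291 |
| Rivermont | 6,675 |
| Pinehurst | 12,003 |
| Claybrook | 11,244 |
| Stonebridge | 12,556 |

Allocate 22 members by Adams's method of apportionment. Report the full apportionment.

Oakdale: 4; Rivermont: 3; Pinehurst: 5; Claybrook: 5; Stonebridge: 5

Standard divisor 52769/22 ≈ 2398.591; standard quotas: Oakdale 4.290, Rivermont 2.783, Pinehurst 5.004, Claybrook 4.688, Stonebridge 5.235.
Rounding up gives 5, 3, 6, 5, 6 = 25 seats, so the divisor must be adjusted.
With modified divisor 2700: modified quotas Oakdale 3.811, Rivermont 2.472, Pinehurst 4.446, Claybrook 4.164, Stonebridge 4.650.
Rounding up: Oakdale 4, Rivermont 3, Pinehurst 5, Claybrook 5, Stonebridge 5 (total 22).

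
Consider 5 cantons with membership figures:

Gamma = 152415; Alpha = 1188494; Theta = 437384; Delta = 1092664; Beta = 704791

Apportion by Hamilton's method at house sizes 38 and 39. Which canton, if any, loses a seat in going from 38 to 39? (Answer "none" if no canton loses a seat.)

At 38 seats: Gamma 2, Alpha 13, Theta 5, Delta 11, Beta 7.
At 39 seats: Gamma 1, Alpha 13, Theta 5, Delta 12, Beta 8.
Gamma drops from 2 to 1.

Gamma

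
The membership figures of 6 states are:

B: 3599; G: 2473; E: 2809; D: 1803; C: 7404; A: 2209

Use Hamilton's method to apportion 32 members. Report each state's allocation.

The standard divisor is 20297/32 ≈ 634.281.
Standard quotas: B 5.6741, G 3.8989, E 4.4286, D 2.8426, C 11.6731, A 3.4827.
Lower quotas: B 5, G 3, E 4, D 2, C 11, A 3 (sum 28, leaving 4 seats).
Remainders in descending order: G 0.8989, D 0.8426, B 0.6741, C 0.6731, A 0.4827, E 0.4286.
Largest remainders: G, D, B, C receive the extra seats.

B=6, G=4, E=4, D=3, C=12, A=3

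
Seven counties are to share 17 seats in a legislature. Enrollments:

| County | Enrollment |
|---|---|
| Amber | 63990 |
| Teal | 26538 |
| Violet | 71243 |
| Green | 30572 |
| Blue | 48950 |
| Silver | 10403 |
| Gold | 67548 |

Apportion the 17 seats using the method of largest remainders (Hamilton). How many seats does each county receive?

The standard divisor is 319244/17 ≈ 18779.059.
Standard quotas: Amber 3.4075, Teal 1.4132, Violet 3.7937, Green 1.6280, Blue 2.6066, Silver 0.5540, Gold 3.5970.
Lower quotas: Amber 3, Teal 1, Violet 3, Green 1, Blue 2, Silver 0, Gold 3 (sum 13, leaving 4 seats).
Remainders in descending order: Violet 0.7937, Green 0.6280, Blue 0.6066, Gold 0.5970, Silver 0.5540, Teal 0.4132, Amber 0.4075.
Largest remainders: Violet, Green, Blue, Gold receive the extra seats.

Amber: 3, Teal: 1, Violet: 4, Green: 2, Blue: 3, Silver: 0, Gold: 4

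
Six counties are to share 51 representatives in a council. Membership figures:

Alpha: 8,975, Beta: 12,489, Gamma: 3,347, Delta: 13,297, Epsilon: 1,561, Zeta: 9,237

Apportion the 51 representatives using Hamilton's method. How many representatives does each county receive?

Alpha: 9, Beta: 13, Gamma: 3, Delta: 14, Epsilon: 2, Zeta: 10

Standard divisor: 48906 ÷ 51 ≈ 958.941.
Standard quotas: Alpha 9.3593, Beta 13.0237, Gamma 3.4903, Delta 13.8663, Epsilon 1.6278, Zeta 9.6325.
Lower quotas: Alpha 9, Beta 13, Gamma 3, Delta 13, Epsilon 1, Zeta 9 (sum 48, leaving 3 seats).
Remainders in descending order: Delta 0.8663, Zeta 0.6325, Epsilon 0.6278, Gamma 0.4903, Alpha 0.3593, Beta 0.0237.
Largest remainders: Delta, Zeta, Epsilon receive the extra seats.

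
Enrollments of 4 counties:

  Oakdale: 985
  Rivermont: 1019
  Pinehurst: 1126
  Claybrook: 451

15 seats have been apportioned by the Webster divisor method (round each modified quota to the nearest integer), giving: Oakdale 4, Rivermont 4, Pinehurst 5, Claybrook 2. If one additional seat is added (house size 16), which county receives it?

Rivermont

Priority for the next seat is population ÷ (current seats + 0.5).
Priorities: Oakdale 218.889, Rivermont 226.444, Pinehurst 204.727, Claybrook 180.400.
Highest priority: Rivermont.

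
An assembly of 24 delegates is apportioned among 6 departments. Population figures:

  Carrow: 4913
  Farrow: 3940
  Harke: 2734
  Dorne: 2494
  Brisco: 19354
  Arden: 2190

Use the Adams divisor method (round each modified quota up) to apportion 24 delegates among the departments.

Standard divisor 35625/24 ≈ 1484.375; standard quotas: Carrow 3.310, Farrow 2.654, Harke 1.842, Dorne 1.680, Brisco 13.038, Arden 1.475.
Rounding up gives 4, 3, 2, 2, 14, 2 = 27 seats, so the divisor must be adjusted.
With modified divisor 1700: modified quotas Carrow 2.890, Farrow 2.318, Harke 1.608, Dorne 1.467, Brisco 11.385, Arden 1.288.
Rounding up: Carrow 3, Farrow 3, Harke 2, Dorne 2, Brisco 12, Arden 2 (total 24).

Carrow 3; Farrow 3; Harke 2; Dorne 2; Brisco 12; Arden 2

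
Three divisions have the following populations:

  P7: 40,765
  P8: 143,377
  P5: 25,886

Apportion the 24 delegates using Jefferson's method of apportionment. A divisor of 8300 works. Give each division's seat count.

P7=4; P8=17; P5=3

With modified divisor 8300: modified quotas P7 4.911, P8 17.274, P5 3.119.
Rounding down: P7 4, P8 17, P5 3 (total 24).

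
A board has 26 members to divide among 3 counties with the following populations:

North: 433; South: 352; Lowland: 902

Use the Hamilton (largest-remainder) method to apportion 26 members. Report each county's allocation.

Standard divisor: 1687 ÷ 26 ≈ 64.885.
Standard quotas: North 6.673, South 5.425, Lowland 13.902.
Lower quotas: North 6, South 5, Lowland 13 (sum 24, leaving 2 seats).
Remainders in descending order: Lowland 0.902, North 0.673, South 0.425.
Largest remainders: Lowland, North receive the extra seats.

North: 7; South: 5; Lowland: 14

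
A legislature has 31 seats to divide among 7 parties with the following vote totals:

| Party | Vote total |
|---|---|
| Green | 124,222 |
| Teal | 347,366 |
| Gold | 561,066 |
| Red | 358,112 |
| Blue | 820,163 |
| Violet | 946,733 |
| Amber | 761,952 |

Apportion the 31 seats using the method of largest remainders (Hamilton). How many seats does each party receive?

Green 1; Teal 3; Gold 4; Red 3; Blue 6; Violet 8; Amber 6

Total 3919614; standard divisor 3919614/31 ≈ 126439.161.
Standard quotas: Green 0.9825, Teal 2.7473, Gold 4.4374, Red 2.8323, Blue 6.4866, Violet 7.4877, Amber 6.0262.
Lower quotas: Green 0, Teal 2, Gold 4, Red 2, Blue 6, Violet 7, Amber 6 (sum 27, leaving 4 seats).
Remainders in descending order: Green 0.9825, Red 0.8323, Teal 0.7473, Violet 0.4877, Blue 0.4866, Gold 0.4374, Amber 0.0262.
The surplus seats go to Green, Red, Teal, Violet.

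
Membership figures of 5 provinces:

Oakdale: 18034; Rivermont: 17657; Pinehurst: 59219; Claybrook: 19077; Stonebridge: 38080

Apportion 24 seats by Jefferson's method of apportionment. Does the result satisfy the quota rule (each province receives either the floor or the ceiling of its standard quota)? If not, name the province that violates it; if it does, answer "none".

none

Standard quotas: Oakdale 2.846, Rivermont 2.787, Pinehurst 9.346, Claybrook 3.011, Stonebridge 6.010.
Jefferson allocation: Oakdale 3, Rivermont 2, Pinehurst 10, Claybrook 3, Stonebridge 6.
Every allocation lies between the lower and upper quota.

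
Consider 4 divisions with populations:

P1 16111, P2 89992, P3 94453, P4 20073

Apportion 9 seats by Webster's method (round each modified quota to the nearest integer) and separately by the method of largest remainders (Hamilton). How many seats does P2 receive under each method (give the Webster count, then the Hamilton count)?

3 and 4

Webster: P1 1, P2 3, P3 4, P4 1.
Hamilton: P1 0, P2 4, P3 4, P4 1.
P2 gets 3 under Webster and 4 under Hamilton.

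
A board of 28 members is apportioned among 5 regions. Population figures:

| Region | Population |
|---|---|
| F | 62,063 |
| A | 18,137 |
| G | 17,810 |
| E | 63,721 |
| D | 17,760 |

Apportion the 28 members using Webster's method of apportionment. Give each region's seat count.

F 9, A 3, G 3, E 10, D 3

Standard divisor 179491/28 ≈ 6410.393; standard quotas: F 9.682, A 2.829, G 2.778, E 9.940, D 2.771.
Rounding to the nearest integer gives 10, 3, 3, 10, 3 = 29 seats, so the divisor must be adjusted.
With modified divisor 6600: modified quotas F 9.403, A 2.748, G 2.698, E 9.655, D 2.691.
Rounding to the nearest integer: F 9, A 3, G 3, E 10, D 3 (total 28).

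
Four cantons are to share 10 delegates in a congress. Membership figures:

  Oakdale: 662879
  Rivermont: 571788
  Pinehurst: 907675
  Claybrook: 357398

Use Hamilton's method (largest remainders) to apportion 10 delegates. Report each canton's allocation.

Oakdale=3, Rivermont=2, Pinehurst=4, Claybrook=1

The standard divisor is 2499740/10 = 249974.
Standard quotas: Oakdale 2.6518, Rivermont 2.2874, Pinehurst 3.6311, Claybrook 1.4297.
Lower quotas: Oakdale 2, Rivermont 2, Pinehurst 3, Claybrook 1 (sum 8, leaving 2 seats).
Remainders in descending order: Oakdale 0.6518, Pinehurst 0.6311, Claybrook 0.4297, Rivermont 0.2874.
Largest remainders: Oakdale, Pinehurst receive the extra seats.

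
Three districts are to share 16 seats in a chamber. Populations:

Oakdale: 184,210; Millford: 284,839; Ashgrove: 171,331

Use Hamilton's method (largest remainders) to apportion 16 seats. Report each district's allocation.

Standard divisor: 640380 ÷ 16 ≈ 40023.75.
Standard quotas: Oakdale 4.6025, Millford 7.1167, Ashgrove 4.2807.
Lower quotas: Oakdale 4, Millford 7, Ashgrove 4 (sum 15, leaving 1 seat).
Remainders in descending order: Oakdale 0.6025, Ashgrove 0.2807, Millford 0.1167.
The surplus seat goes to Oakdale.

Oakdale 5; Millford 7; Ashgrove 4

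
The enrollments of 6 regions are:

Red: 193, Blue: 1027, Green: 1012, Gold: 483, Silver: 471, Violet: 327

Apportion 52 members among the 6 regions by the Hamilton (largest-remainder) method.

Standard divisor: 3513 ÷ 52 ≈ 67.558.
Standard quotas: Red 2.857, Blue 15.202, Green 14.980, Gold 7.149, Silver 6.972, Violet 4.840.
Lower quotas: Red 2, Blue 15, Green 14, Gold 7, Silver 6, Violet 4 (sum 48, leaving 4 seats).
Remainders in descending order: Green 0.980, Silver 0.972, Red 0.857, Violet 0.840, Blue 0.202, Gold 0.149.
The surplus seats go to Green, Silver, Red, Violet.

Red=3; Blue=15; Green=15; Gold=7; Silver=7; Violet=5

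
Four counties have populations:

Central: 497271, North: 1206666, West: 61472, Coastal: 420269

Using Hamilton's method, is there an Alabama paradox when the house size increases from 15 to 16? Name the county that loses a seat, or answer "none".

West

At 15 seats: Central 3, North 8, West 1, Coastal 3.
At 16 seats: Central 4, North 9, West 0, Coastal 3.
West drops from 1 to 0.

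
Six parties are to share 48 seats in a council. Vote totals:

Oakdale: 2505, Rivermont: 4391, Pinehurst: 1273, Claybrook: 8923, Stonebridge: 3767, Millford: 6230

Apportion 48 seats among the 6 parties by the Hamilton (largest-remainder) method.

Total 27089; standard divisor 27089/48 ≈ 564.354.
Standard quotas: Oakdale 4.4387, Rivermont 7.7806, Pinehurst 2.2557, Claybrook 15.8110, Stonebridge 6.6749, Millford 11.0392.
Lower quotas: Oakdale 4, Rivermont 7, Pinehurst 2, Claybrook 15, Stonebridge 6, Millford 11 (sum 45, leaving 3 seats).
Remainders in descending order: Claybrook 0.8110, Rivermont 0.7806, Stonebridge 0.6749, Oakdale 0.4387, Pinehurst 0.2557, Millford 0.0392.
Largest remainders: Claybrook, Rivermont, Stonebridge receive the extra seats.

Oakdale=4, Rivermont=8, Pinehurst=2, Claybrook=16, Stonebridge=7, Millford=11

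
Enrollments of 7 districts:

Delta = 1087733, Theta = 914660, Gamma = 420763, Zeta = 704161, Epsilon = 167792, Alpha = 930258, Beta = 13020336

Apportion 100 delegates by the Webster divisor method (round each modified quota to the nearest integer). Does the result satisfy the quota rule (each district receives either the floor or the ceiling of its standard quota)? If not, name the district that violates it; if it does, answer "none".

Beta

Standard quotas: Delta 6.307, Theta 5.304, Gamma 2.440, Zeta 4.083, Epsilon 0.973, Alpha 5.394, Beta 75.499.
Webster allocation: Delta 6, Theta 5, Gamma 2, Zeta 4, Epsilon 1, Alpha 5, Beta 77.
Beta has quota 75.499 (lower 75, upper 76) but receives 77 — outside the quota interval.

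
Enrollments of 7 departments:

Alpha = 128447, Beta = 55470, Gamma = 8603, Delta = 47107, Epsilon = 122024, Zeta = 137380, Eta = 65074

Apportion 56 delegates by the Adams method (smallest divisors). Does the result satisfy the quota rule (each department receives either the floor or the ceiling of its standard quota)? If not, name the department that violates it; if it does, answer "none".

none

Standard quotas: Alpha 12.751, Beta 5.507, Gamma 0.854, Delta 4.676, Epsilon 12.114, Zeta 13.638, Eta 6.460.
Adams allocation: Alpha 12, Beta 6, Gamma 1, Delta 5, Epsilon 12, Zeta 13, Eta 7.
Every allocation lies between the lower and upper quota.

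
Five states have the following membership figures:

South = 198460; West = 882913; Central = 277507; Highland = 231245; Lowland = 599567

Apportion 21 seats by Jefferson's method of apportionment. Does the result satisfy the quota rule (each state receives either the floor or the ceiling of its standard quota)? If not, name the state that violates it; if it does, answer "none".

none

Standard quotas: South 1.903, West 8.467, Central 2.661, Highland 2.218, Lowland 5.750.
Jefferson allocation: South 2, West 9, Central 2, Highland 2, Lowland 6.
Every allocation lies between the lower and upper quota.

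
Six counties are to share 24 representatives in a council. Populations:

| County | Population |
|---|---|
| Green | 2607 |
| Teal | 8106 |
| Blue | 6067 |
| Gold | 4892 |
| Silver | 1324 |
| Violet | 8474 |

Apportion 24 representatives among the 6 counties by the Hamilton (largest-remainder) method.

The standard divisor is 31470/24 ≈ 1311.25.
Standard quotas: Green 1.9882, Teal 6.1819, Blue 4.6269, Gold 3.7308, Silver 1.0097, Violet 6.4625.
Lower quotas: Green 1, Teal 6, Blue 4, Gold 3, Silver 1, Violet 6 (sum 21, leaving 3 seats).
Remainders in descending order: Green 0.9882, Gold 0.7308, Blue 0.6269, Violet 0.4625, Teal 0.1819, Silver 0.0097.
Largest remainders: Green, Gold, Blue receive the extra seats.

Green: 2, Teal: 6, Blue: 5, Gold: 4, Silver: 1, Violet: 6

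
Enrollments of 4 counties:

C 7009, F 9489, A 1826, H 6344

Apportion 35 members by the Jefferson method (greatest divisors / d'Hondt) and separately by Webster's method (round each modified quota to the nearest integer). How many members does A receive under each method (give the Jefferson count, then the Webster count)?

2 and 3

Jefferson: C 10, F 14, A 2, H 9.
Webster: C 10, F 13, A 3, H 9.
A gets 2 under Jefferson and 3 under Webster.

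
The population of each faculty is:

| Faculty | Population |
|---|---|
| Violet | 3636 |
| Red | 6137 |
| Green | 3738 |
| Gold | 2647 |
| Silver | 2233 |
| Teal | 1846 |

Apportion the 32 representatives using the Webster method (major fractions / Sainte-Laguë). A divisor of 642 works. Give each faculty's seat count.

Violet=6; Red=10; Green=6; Gold=4; Silver=3; Teal=3

With modified divisor 642: modified quotas Violet 5.664, Red 9.559, Green 5.822, Gold 4.123, Silver 3.478, Teal 2.875.
Rounding to the nearest integer: Violet 6, Red 10, Green 6, Gold 4, Silver 3, Teal 3 (total 32).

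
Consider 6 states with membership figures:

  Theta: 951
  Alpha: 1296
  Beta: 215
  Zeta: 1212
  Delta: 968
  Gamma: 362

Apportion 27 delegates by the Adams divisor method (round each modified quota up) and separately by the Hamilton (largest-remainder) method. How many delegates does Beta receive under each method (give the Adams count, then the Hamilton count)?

Adams: Theta 5, Alpha 7, Beta 2, Zeta 6, Delta 5, Gamma 2.
Hamilton: Theta 5, Alpha 7, Beta 1, Zeta 7, Delta 5, Gamma 2.
Beta gets 2 under Adams and 1 under Hamilton.

2 and 1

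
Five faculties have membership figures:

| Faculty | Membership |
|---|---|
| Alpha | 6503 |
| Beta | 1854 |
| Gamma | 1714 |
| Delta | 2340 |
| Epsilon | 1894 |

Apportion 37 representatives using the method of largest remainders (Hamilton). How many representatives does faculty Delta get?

6

Standard divisor: 14305 ÷ 37 ≈ 386.622.
Standard quotas: Alpha 16.8201, Beta 4.7954, Gamma 4.4333, Delta 6.0524, Epsilon 4.8988.
Lower quotas: Alpha 16, Beta 4, Gamma 4, Delta 6, Epsilon 4 (sum 34, leaving 3 seats).
Remainders in descending order: Epsilon 0.8988, Alpha 0.8201, Beta 0.7954, Gamma 0.4333, Delta 0.0524.
The surplus seats go to Epsilon, Alpha, Beta.
Delta receives 6.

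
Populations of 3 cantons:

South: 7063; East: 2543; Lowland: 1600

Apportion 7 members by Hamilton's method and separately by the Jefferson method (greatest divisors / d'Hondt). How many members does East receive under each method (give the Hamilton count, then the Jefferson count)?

Hamilton: South 4, East 2, Lowland 1.
Jefferson: South 5, East 1, Lowland 1.
East gets 2 under Hamilton and 1 under Jefferson.

2 and 1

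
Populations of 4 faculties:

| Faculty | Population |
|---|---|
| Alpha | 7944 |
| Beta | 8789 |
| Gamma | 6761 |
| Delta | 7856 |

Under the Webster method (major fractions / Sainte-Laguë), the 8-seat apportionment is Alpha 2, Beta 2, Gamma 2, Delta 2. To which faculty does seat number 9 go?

Beta

Priority for the next seat is population ÷ (current seats + 0.5).
Priorities: Alpha 3177.600, Beta 3515.600, Gamma 2704.400, Delta 3142.400.
Highest priority: Beta.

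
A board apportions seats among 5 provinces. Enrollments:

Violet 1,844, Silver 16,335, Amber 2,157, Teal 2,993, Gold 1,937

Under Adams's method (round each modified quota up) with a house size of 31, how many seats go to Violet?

Standard divisor 25266/31 ≈ 815.032; standard quotas: Violet 2.262, Silver 20.042, Amber 2.647, Teal 3.672, Gold 2.377.
Rounding up gives 3, 21, 3, 4, 3 = 34 seats, so the divisor must be adjusted.
With modified divisor 910: modified quotas Violet 2.026, Silver 17.951, Amber 2.370, Teal 3.289, Gold 2.129.
Rounding up: Violet 3, Silver 18, Amber 3, Teal 4, Gold 3 (total 31).
Violet receives 3.

3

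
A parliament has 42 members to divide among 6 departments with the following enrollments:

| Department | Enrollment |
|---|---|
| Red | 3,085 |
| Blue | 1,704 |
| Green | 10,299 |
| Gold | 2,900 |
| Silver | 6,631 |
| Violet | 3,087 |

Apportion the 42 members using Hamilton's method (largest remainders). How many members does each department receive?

Total 27706; standard divisor 27706/42 ≈ 659.667.
Standard quotas: Red 4.6766, Blue 2.5831, Green 15.6124, Gold 4.3962, Silver 10.0520, Violet 4.6796.
Lower quotas: Red 4, Blue 2, Green 15, Gold 4, Silver 10, Violet 4 (sum 39, leaving 3 seats).
Remainders in descending order: Violet 0.6796, Red 0.6766, Green 0.6124, Blue 0.5831, Gold 0.3962, Silver 0.0520.
The surplus seats go to Violet, Red, Green.

Red 5; Blue 2; Green 16; Gold 4; Silver 10; Violet 5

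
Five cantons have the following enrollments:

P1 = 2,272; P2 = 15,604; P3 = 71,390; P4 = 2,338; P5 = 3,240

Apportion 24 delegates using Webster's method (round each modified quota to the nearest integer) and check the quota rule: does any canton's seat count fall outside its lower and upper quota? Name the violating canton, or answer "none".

Standard quotas: P1 0.575, P2 3.949, P3 18.065, P4 0.592, P5 0.820.
Webster allocation: P1 1, P2 4, P3 17, P4 1, P5 1.
P3 has quota 18.065 (lower 18, upper 19) but receives 17 — outside the quota interval.

P3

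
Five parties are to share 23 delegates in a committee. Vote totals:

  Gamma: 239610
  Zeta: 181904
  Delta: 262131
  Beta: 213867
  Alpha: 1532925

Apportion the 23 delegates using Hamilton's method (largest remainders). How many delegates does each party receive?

Gamma: 2; Zeta: 2; Delta: 2; Beta: 2; Alpha: 15

Total 2430437; standard divisor 2430437/23 ≈ 105671.174.
Standard quotas: Gamma 2.2675, Zeta 1.7214, Delta 2.4806, Beta 2.0239, Alpha 14.5066.
Lower quotas: Gamma 2, Zeta 1, Delta 2, Beta 2, Alpha 14 (sum 21, leaving 2 seats).
Remainders in descending order: Zeta 0.7214, Alpha 0.5066, Delta 0.4806, Gamma 0.2675, Beta 0.0239.
The surplus seats go to Zeta, Alpha.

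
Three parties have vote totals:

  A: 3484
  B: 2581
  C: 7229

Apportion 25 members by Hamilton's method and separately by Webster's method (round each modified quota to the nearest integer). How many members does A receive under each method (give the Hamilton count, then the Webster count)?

Hamilton: A 6, B 5, C 14.
Webster: A 7, B 5, C 13.
A gets 6 under Hamilton and 7 under Webster.

6 and 7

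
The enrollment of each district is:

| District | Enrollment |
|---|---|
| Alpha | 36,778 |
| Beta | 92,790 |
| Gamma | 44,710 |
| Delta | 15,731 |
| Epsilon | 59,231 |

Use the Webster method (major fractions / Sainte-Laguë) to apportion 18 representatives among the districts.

Alpha 3; Beta 7; Gamma 3; Delta 1; Epsilon 4

Standard divisor 249240/18 ≈ 13846.667; standard quotas: Alpha 2.656, Beta 6.701, Gamma 3.229, Delta 1.136, Epsilon 4.278.
Rounding to the nearest integer gives Alpha 3, Beta 7, Gamma 3, Delta 1, Epsilon 4 — total 18, matching the house size, so no adjustment is needed.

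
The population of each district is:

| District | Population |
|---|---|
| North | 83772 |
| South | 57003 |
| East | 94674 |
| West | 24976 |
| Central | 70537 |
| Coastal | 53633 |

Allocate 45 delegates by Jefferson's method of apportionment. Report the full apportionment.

North=10, South=7, East=11, West=3, Central=8, Coastal=6

Standard divisor 384595/45 ≈ 8546.556; standard quotas: North 9.802, South 6.670, East 11.077, West 2.922, Central 8.253, Coastal 6.275.
Rounding down gives 9, 6, 11, 2, 8, 6 = 42 seats, so the divisor must be adjusted.
With modified divisor 8000: modified quotas North 10.472, South 7.125, East 11.834, West 3.122, Central 8.817, Coastal 6.704.
Rounding down: North 10, South 7, East 11, West 3, Central 8, Coastal 6 (total 45).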